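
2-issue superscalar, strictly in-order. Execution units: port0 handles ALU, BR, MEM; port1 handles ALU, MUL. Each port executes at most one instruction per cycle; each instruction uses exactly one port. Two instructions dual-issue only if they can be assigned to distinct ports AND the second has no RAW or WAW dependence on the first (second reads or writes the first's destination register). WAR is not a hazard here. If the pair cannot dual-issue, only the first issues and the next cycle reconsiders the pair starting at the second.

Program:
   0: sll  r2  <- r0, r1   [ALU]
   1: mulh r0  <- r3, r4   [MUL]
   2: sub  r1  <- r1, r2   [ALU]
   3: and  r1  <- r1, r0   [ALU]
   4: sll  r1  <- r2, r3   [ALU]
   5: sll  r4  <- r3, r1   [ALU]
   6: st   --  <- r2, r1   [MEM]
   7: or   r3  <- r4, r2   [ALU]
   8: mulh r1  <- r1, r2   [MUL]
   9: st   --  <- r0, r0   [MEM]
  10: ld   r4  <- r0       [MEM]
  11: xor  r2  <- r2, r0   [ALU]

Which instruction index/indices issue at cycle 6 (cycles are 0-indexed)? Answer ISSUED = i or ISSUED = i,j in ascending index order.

ISSUED = 9

  cy0 -> i0&i1 (sll.ALU+mulh.MUL) 2-wide
  cy1 -> i2 (sub.ALU) RAW+WAW r1
  cy2 -> i3 (and.ALU) WAW r1
  cy3 -> i4 (sll.ALU) RAW r1
  cy4 -> i5&i6 (sll.ALU+st.MEM) 2-wide
  cy5 -> i7&i8 (or.ALU+mulh.MUL) 2-wide
  cy6 -> i9 (st.MEM) no-port MEM/MEM
  cy7 -> i10&i11 (ld.MEM+xor.ALU) 2-wide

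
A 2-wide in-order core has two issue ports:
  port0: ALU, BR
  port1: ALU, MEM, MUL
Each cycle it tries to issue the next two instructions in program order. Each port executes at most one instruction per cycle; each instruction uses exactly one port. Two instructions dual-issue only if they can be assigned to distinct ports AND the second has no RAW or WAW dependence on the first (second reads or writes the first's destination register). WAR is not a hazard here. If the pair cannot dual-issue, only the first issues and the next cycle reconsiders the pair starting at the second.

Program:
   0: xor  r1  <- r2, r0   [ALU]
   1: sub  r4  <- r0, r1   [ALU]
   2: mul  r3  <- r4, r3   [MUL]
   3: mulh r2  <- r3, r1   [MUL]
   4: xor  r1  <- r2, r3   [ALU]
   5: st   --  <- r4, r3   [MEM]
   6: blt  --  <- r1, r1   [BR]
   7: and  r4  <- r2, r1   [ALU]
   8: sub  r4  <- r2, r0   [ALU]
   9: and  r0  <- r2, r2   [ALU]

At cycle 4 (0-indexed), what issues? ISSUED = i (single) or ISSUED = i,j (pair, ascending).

#0 head=0: xor i0 RAW r1
#1 head=1: sub i1 RAW r4
#2 head=2: mul i2 no-port MUL/MUL
#3 head=3: mulh i3 RAW r2
#4 head=4: xor;st i4&i5 2-wide
#5 head=6: blt;and i6&i7 2-wide
#6 head=8: sub;and i8&i9 2-wide

ISSUED = 4,5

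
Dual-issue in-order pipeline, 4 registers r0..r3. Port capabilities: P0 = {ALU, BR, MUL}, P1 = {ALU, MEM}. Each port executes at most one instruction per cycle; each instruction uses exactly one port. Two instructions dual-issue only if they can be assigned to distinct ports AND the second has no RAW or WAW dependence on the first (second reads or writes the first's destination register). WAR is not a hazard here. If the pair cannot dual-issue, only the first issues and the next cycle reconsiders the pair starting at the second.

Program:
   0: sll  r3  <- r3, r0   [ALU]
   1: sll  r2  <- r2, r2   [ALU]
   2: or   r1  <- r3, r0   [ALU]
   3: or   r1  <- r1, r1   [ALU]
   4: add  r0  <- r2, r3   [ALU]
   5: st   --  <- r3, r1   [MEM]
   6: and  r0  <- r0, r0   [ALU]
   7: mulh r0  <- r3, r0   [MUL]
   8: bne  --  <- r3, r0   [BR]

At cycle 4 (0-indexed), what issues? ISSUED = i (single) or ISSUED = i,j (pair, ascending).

#0 head=0: sll.ALU;sll.ALU i0,i1 pair
#1 head=2: or.ALU i2 RAW+WAW r1
#2 head=3: or.ALU;add.ALU i3,i4 pair
#3 head=5: st.MEM;and.ALU i5,i6 pair
#4 head=7: mulh.MUL i7 no-port MUL/BR
#5 head=8: bne.BR i8 tail

ISSUED = 7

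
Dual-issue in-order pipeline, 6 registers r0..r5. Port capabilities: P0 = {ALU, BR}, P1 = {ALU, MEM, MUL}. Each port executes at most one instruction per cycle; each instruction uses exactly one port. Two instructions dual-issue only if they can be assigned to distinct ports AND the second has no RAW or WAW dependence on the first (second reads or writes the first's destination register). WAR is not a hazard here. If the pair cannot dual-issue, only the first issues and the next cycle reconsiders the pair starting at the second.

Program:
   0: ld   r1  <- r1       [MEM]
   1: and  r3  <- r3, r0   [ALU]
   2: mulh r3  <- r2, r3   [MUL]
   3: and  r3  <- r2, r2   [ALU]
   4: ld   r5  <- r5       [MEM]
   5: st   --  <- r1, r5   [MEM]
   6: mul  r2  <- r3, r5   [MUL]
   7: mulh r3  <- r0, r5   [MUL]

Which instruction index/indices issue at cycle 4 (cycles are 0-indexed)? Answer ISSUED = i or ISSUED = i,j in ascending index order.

ISSUED = 6

c0: i0&i1 ld and  dual
c1: i2 mulh  WAW r3
c2: i3&i4 and ld  dual
c3: i5 st  no-port MEM/MUL
c4: i6 mul  no-port MUL/MUL
c5: i7 mulh  tail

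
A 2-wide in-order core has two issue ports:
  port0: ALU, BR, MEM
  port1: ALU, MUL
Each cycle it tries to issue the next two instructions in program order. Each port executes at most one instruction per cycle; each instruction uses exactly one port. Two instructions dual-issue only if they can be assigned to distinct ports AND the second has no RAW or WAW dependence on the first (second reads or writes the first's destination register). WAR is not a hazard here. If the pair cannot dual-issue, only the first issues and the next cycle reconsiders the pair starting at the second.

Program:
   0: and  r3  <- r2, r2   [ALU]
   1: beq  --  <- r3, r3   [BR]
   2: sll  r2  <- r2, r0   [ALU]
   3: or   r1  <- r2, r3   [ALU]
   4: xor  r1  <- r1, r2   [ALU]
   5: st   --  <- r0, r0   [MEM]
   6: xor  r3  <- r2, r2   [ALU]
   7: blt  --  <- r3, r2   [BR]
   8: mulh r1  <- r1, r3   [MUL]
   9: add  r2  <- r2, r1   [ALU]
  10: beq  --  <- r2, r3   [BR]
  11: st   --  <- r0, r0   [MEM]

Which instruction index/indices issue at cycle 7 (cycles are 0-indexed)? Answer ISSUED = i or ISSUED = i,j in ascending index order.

ISSUED = 10

c0: i0 and.ALU  RAW r3
c1: i1&i2 beq.BR/sll.ALU  2-wide
c2: i3 or.ALU  RAW+WAW r1
c3: i4&i5 xor.ALU/st.MEM  2-wide
c4: i6 xor.ALU  RAW r3
c5: i7&i8 blt.BR/mulh.MUL  2-wide
c6: i9 add.ALU  RAW r2
c7: i10 beq.BR  no-port BR/MEM
c8: i11 st.MEM  tail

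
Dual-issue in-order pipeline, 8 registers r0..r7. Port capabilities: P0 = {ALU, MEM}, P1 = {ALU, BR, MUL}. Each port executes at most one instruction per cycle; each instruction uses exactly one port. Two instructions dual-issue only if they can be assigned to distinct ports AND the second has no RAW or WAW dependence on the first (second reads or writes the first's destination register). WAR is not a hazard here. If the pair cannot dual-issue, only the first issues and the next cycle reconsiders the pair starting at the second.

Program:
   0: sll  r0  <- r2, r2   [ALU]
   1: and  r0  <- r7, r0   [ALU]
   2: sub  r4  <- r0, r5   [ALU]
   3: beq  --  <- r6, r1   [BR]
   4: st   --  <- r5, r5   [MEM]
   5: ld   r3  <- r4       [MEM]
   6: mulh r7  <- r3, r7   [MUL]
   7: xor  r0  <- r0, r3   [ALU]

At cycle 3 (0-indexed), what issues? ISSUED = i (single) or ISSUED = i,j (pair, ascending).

ISSUED = 4

#0 head=0: sll.ALU i0 RAW+WAW r0
#1 head=1: and.ALU i1 RAW r0
#2 head=2: sub.ALU beq.BR i2+i3 2-wide
#3 head=4: st.MEM i4 no-port MEM/MEM
#4 head=5: ld.MEM i5 RAW r3
#5 head=6: mulh.MUL xor.ALU i6+i7 2-wide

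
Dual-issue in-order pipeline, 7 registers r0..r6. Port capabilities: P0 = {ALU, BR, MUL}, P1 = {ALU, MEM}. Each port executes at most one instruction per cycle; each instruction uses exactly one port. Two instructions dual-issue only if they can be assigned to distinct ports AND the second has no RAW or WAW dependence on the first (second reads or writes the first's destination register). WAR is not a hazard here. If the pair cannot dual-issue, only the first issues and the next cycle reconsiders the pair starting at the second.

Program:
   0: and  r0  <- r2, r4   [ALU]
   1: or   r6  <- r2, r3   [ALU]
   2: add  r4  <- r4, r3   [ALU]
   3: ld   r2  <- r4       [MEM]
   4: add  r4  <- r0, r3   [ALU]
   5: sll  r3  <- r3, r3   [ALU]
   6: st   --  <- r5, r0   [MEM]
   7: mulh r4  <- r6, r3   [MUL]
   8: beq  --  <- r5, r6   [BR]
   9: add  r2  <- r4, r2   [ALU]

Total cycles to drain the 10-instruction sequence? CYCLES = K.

#0 head=0: and+or i0/i1 pair
#1 head=2: add i2 RAW r4
#2 head=3: ld+add i3/i4 pair
#3 head=5: sll+st i5/i6 pair
#4 head=7: mulh i7 no-port MUL/BR
#5 head=8: beq+add i8/i9 pair

CYCLES = 6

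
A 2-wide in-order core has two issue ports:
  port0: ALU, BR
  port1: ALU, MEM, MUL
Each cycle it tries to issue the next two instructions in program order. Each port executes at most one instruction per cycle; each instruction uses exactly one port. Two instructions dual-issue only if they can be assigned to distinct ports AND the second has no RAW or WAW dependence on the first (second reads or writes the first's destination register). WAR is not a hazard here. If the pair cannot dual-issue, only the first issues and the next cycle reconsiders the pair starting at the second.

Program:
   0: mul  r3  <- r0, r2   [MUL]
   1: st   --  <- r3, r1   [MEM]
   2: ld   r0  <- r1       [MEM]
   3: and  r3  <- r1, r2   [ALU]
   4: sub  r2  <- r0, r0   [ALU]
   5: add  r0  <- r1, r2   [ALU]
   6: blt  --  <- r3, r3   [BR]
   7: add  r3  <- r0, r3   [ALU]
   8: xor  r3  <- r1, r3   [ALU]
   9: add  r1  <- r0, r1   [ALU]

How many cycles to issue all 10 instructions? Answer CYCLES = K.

0. mul.MUL @i0  | no-port MUL/MEM
1. st.MEM @i1  | no-port MEM/MEM
2. ld.MEM and.ALU @i2+i3  | 2-wide
3. sub.ALU @i4  | RAW r2
4. add.ALU blt.BR @i5+i6  | 2-wide
5. add.ALU @i7  | RAW+WAW r3
6. xor.ALU add.ALU @i8+i9  | 2-wide

CYCLES = 7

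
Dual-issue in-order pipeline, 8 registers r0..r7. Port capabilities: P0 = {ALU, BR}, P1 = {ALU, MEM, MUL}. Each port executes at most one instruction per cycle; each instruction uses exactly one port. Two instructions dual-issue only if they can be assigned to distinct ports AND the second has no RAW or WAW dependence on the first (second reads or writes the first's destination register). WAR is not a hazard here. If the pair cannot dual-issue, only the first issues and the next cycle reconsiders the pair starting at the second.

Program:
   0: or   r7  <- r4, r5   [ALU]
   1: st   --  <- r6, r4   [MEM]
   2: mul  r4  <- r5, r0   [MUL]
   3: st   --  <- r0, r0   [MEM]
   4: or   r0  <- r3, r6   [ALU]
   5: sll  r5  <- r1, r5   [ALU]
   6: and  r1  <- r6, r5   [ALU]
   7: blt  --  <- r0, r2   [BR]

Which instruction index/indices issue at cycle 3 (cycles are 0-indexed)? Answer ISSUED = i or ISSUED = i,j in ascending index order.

[0] i0+i1  or;st  -- 2-wide
[1] i2  mul  -- no-port MUL/MEM
[2] i3+i4  st;or  -- 2-wide
[3] i5  sll  -- RAW r5
[4] i6+i7  and;blt  -- 2-wide

ISSUED = 5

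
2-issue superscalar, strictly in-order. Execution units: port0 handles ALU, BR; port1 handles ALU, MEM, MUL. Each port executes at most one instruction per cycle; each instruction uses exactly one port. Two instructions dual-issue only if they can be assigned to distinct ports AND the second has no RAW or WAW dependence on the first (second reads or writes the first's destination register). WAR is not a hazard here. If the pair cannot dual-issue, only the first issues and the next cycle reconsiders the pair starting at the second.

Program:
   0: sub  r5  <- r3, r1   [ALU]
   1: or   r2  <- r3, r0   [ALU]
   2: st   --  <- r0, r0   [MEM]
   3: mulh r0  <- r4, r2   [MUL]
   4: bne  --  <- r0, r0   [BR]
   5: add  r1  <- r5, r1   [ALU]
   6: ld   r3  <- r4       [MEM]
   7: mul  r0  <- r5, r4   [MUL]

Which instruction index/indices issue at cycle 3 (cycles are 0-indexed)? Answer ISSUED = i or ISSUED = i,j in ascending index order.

t=0 i0&i1:sub;or ; pair
t=1 i2:st ; no-port MEM/MUL
t=2 i3:mulh ; RAW r0
t=3 i4&i5:bne;add ; pair
t=4 i6:ld ; no-port MEM/MUL
t=5 i7:mul ; tail

ISSUED = 4,5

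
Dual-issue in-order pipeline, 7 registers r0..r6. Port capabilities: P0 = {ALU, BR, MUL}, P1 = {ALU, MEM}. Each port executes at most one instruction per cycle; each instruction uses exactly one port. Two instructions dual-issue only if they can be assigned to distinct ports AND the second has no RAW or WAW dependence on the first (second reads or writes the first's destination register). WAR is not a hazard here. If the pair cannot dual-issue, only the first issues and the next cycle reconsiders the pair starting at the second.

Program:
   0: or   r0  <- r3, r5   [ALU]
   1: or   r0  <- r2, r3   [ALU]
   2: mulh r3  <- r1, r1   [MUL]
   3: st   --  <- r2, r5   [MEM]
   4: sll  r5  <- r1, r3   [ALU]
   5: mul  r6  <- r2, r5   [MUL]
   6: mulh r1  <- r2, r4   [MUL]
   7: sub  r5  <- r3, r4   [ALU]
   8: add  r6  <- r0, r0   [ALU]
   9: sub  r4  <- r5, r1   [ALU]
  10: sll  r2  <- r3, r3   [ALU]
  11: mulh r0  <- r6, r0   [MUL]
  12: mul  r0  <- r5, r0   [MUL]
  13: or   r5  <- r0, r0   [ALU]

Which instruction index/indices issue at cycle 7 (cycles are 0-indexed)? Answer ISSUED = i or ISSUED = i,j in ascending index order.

ISSUED = 12

[0] i0  or  -- WAW r0
[1] i1&i2  or+mulh  -- dual
[2] i3&i4  st+sll  -- dual
[3] i5  mul  -- no-port MUL/MUL
[4] i6&i7  mulh+sub  -- dual
[5] i8&i9  add+sub  -- dual
[6] i10&i11  sll+mulh  -- dual
[7] i12  mul  -- RAW r0
[8] i13  or  -- tail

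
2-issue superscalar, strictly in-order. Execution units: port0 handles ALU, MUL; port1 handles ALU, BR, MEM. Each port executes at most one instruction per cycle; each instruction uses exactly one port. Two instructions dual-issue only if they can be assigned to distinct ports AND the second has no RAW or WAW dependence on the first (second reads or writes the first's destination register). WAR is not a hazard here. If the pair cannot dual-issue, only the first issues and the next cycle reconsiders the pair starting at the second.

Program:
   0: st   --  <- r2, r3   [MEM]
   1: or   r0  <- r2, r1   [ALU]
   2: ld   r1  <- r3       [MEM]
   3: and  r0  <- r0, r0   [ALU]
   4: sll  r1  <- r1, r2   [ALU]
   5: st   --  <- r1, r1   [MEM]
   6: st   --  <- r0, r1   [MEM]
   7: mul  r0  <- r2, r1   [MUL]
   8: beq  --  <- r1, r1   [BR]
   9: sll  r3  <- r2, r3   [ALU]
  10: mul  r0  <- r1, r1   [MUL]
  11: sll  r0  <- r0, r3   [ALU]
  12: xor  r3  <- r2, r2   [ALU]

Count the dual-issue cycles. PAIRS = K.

0. st.MEM+or.ALU @i0+i1  | dual
1. ld.MEM+and.ALU @i2+i3  | dual
2. sll.ALU @i4  | RAW r1
3. st.MEM @i5  | no-port MEM/MEM
4. st.MEM+mul.MUL @i6+i7  | dual
5. beq.BR+sll.ALU @i8+i9  | dual
6. mul.MUL @i10  | RAW+WAW r0
7. sll.ALU+xor.ALU @i11+i12  | dual

PAIRS = 5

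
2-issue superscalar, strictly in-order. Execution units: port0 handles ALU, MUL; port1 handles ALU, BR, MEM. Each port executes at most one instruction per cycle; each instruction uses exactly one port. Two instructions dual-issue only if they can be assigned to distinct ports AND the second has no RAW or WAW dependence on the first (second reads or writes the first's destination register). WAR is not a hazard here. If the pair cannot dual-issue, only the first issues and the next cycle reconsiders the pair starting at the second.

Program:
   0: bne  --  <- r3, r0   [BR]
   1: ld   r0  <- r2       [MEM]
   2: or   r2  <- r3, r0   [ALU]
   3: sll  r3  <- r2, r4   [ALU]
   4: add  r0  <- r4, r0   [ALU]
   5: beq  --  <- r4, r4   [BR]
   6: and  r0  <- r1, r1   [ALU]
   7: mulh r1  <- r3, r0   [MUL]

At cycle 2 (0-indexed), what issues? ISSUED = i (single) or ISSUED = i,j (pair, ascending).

ISSUED = 2

  cy0 -> i0 (bne) no-port BR/MEM
  cy1 -> i1 (ld) RAW r0
  cy2 -> i2 (or) RAW r2
  cy3 -> i3,i4 (sll+add) dual
  cy4 -> i5,i6 (beq+and) dual
  cy5 -> i7 (mulh) tail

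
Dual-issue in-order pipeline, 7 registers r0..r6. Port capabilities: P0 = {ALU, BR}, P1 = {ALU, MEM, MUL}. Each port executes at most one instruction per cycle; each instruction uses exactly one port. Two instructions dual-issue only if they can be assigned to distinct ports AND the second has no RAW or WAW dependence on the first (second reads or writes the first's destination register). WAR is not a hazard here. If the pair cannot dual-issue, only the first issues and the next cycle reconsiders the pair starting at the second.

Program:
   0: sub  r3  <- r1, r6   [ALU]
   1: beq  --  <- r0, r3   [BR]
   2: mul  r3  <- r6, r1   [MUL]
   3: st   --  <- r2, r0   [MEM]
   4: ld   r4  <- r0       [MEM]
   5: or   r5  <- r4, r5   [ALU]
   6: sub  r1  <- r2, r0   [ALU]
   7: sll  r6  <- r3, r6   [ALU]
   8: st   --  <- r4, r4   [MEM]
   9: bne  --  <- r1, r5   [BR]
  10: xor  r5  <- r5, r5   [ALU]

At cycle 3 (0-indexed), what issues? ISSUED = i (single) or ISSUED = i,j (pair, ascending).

ISSUED = 4

  cy0 -> i0 (sub) RAW r3
  cy1 -> i1+i2 (beq/mul) 2-wide
  cy2 -> i3 (st) no-port MEM/MEM
  cy3 -> i4 (ld) RAW r4
  cy4 -> i5+i6 (or/sub) 2-wide
  cy5 -> i7+i8 (sll/st) 2-wide
  cy6 -> i9+i10 (bne/xor) 2-wide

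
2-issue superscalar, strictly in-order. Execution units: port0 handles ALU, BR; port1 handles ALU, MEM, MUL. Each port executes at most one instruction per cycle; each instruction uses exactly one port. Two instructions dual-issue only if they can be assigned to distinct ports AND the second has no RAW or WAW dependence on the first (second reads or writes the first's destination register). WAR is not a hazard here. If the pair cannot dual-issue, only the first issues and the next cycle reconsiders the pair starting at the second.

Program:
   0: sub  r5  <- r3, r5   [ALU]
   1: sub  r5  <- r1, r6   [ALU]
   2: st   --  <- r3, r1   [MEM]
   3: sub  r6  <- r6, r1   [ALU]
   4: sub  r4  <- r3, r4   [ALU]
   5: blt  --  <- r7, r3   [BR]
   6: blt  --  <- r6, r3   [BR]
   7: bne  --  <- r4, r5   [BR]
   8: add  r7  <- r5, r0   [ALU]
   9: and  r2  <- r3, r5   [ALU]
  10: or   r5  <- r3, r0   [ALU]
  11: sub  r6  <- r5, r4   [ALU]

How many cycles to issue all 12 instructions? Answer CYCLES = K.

c0: i0 sub  WAW r5
c1: i1/i2 sub/st  2-wide
c2: i3/i4 sub/sub  2-wide
c3: i5 blt  no-port BR/BR
c4: i6 blt  no-port BR/BR
c5: i7/i8 bne/add  2-wide
c6: i9/i10 and/or  2-wide
c7: i11 sub  tail

CYCLES = 8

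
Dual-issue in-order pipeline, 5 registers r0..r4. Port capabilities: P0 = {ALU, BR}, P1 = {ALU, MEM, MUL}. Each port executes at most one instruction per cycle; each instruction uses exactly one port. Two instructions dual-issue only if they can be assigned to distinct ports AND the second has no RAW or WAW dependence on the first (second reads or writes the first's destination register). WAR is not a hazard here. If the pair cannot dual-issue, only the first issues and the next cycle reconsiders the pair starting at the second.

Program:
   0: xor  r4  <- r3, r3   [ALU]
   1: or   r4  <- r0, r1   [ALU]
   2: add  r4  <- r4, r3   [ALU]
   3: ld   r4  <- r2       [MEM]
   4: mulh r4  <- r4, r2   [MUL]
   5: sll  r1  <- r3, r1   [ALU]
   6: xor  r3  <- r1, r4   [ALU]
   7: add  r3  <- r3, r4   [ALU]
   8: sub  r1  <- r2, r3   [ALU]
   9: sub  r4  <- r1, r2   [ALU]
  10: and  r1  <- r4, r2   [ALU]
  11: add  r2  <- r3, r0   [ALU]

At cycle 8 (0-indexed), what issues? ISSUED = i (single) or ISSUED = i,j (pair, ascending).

ISSUED = 9

[0] i0  xor  -- WAW r4
[1] i1  or  -- RAW+WAW r4
[2] i2  add  -- WAW r4
[3] i3  ld  -- no-port MEM/MUL
[4] i4/i5  mulh;sll  -- 2-wide
[5] i6  xor  -- RAW+WAW r3
[6] i7  add  -- RAW r3
[7] i8  sub  -- RAW r1
[8] i9  sub  -- RAW r4
[9] i10/i11  and;add  -- 2-wide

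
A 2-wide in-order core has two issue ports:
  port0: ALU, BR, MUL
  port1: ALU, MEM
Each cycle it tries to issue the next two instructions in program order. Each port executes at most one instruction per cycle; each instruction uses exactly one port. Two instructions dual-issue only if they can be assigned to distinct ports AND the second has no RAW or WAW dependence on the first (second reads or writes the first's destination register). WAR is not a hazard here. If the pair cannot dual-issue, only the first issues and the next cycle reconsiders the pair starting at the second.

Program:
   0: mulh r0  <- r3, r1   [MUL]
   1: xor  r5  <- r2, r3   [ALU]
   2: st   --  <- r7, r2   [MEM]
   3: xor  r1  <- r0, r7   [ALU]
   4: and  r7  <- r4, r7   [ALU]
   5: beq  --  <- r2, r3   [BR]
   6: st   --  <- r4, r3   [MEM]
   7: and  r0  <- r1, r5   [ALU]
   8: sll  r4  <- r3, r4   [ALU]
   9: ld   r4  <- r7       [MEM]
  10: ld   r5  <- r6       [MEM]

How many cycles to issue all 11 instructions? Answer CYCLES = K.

#0 head=0: mulh+xor i0+i1 2-wide
#1 head=2: st+xor i2+i3 2-wide
#2 head=4: and+beq i4+i5 2-wide
#3 head=6: st+and i6+i7 2-wide
#4 head=8: sll i8 WAW r4
#5 head=9: ld i9 no-port MEM/MEM
#6 head=10: ld i10 tail

CYCLES = 7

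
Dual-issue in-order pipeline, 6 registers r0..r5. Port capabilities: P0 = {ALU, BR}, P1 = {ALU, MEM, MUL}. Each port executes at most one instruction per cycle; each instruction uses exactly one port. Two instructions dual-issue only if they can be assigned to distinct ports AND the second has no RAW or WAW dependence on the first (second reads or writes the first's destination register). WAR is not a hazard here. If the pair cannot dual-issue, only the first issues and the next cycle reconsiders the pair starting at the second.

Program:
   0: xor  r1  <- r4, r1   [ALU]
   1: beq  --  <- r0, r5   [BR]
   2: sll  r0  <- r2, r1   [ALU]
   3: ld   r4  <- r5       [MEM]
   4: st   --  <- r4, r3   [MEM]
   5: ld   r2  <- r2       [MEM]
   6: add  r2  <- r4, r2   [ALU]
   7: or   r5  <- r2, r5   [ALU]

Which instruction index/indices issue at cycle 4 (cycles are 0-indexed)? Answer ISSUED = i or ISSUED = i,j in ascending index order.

  cy0 -> i0/i1 (xor.ALU/beq.BR) pair
  cy1 -> i2/i3 (sll.ALU/ld.MEM) pair
  cy2 -> i4 (st.MEM) no-port MEM/MEM
  cy3 -> i5 (ld.MEM) RAW+WAW r2
  cy4 -> i6 (add.ALU) RAW r2
  cy5 -> i7 (or.ALU) tail

ISSUED = 6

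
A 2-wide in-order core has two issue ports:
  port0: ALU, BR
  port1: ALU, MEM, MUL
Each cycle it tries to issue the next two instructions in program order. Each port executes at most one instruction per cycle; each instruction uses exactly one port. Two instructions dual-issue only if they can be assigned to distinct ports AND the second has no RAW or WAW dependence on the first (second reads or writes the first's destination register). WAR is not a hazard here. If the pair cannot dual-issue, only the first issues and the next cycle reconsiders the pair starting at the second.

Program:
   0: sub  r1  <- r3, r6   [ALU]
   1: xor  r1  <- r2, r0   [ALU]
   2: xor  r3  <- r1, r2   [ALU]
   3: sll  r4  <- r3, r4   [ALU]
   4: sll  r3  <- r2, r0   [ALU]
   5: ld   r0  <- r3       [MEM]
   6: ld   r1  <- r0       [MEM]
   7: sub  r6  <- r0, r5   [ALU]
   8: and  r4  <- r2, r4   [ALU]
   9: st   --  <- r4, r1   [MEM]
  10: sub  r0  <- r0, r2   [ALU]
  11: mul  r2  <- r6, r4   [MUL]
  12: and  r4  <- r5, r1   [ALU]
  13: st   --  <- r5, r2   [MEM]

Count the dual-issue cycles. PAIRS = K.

PAIRS = 4

[0] i0  sub  -- WAW r1
[1] i1  xor  -- RAW r1
[2] i2  xor  -- RAW r3
[3] i3&i4  sll sll  -- dual
[4] i5  ld  -- no-port MEM/MEM
[5] i6&i7  ld sub  -- dual
[6] i8  and  -- RAW r4
[7] i9&i10  st sub  -- dual
[8] i11&i12  mul and  -- dual
[9] i13  st  -- tail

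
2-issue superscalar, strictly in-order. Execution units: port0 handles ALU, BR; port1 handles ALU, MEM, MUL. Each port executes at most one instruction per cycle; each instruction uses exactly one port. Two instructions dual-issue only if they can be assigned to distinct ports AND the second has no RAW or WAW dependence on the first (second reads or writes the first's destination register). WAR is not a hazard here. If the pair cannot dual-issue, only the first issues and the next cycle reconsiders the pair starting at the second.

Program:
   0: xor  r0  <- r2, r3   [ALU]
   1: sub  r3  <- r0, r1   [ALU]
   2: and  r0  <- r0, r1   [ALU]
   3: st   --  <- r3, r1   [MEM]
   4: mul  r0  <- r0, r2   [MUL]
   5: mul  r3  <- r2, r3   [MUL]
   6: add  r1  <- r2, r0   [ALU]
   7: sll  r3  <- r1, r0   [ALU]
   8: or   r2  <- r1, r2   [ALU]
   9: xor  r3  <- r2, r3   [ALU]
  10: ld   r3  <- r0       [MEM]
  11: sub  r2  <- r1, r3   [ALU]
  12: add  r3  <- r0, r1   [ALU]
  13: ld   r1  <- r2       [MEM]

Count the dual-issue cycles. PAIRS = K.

0. xor.ALU @i0  | RAW r0
1. sub.ALU and.ALU @i1/i2  | dual
2. st.MEM @i3  | no-port MEM/MUL
3. mul.MUL @i4  | no-port MUL/MUL
4. mul.MUL add.ALU @i5/i6  | dual
5. sll.ALU or.ALU @i7/i8  | dual
6. xor.ALU @i9  | WAW r3
7. ld.MEM @i10  | RAW r3
8. sub.ALU add.ALU @i11/i12  | dual
9. ld.MEM @i13  | tail

PAIRS = 4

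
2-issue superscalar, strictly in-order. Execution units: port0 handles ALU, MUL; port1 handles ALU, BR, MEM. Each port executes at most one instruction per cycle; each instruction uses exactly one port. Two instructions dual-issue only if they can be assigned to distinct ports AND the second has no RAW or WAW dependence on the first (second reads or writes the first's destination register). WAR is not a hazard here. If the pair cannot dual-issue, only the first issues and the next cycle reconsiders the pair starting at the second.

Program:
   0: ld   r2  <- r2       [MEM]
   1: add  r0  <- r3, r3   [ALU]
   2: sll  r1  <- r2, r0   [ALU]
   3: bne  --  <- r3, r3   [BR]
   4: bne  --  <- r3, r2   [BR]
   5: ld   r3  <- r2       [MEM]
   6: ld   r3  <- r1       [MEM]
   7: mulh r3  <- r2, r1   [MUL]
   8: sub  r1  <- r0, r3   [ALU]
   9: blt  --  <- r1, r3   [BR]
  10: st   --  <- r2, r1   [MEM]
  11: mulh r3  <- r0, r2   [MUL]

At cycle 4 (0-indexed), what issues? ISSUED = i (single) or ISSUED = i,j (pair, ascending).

ISSUED = 6

t=0 i0&i1:ld/add ; dual
t=1 i2&i3:sll/bne ; dual
t=2 i4:bne ; no-port BR/MEM
t=3 i5:ld ; no-port MEM/MEM
t=4 i6:ld ; WAW r3
t=5 i7:mulh ; RAW r3
t=6 i8:sub ; RAW r1
t=7 i9:blt ; no-port BR/MEM
t=8 i10&i11:st/mulh ; dual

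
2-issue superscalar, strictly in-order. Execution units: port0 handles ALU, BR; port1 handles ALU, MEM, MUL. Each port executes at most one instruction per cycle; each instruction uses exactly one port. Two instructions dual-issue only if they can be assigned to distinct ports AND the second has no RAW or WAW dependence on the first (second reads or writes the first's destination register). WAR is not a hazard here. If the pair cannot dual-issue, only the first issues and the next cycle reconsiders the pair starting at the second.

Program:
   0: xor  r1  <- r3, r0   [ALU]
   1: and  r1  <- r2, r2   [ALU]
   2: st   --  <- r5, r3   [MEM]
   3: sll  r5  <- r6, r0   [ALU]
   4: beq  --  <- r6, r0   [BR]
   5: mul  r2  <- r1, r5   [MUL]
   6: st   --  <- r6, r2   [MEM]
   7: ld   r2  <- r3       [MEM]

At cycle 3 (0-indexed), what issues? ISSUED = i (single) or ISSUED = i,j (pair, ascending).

ISSUED = 5

0. xor.ALU @i0  | WAW r1
1. and.ALU st.MEM @i1+i2  | 2-wide
2. sll.ALU beq.BR @i3+i4  | 2-wide
3. mul.MUL @i5  | no-port MUL/MEM
4. st.MEM @i6  | no-port MEM/MEM
5. ld.MEM @i7  | tail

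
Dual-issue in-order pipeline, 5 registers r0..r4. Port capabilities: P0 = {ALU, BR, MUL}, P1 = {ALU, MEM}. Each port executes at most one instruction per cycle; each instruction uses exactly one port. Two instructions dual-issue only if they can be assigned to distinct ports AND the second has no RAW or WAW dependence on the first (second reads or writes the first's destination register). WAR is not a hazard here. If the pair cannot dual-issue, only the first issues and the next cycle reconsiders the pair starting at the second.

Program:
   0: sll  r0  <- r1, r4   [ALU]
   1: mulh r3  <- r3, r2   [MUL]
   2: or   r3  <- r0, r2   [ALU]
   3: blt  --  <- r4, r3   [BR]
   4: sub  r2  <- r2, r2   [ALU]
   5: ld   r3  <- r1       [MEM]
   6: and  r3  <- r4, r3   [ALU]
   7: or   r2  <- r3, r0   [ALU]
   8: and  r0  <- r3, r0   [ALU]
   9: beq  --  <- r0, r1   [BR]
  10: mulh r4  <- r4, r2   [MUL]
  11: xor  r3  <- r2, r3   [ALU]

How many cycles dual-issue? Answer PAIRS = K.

PAIRS = 4

t=0 i0,i1:sll;mulh ; 2-wide
t=1 i2:or ; RAW r3
t=2 i3,i4:blt;sub ; 2-wide
t=3 i5:ld ; RAW+WAW r3
t=4 i6:and ; RAW r3
t=5 i7,i8:or;and ; 2-wide
t=6 i9:beq ; no-port BR/MUL
t=7 i10,i11:mulh;xor ; 2-wide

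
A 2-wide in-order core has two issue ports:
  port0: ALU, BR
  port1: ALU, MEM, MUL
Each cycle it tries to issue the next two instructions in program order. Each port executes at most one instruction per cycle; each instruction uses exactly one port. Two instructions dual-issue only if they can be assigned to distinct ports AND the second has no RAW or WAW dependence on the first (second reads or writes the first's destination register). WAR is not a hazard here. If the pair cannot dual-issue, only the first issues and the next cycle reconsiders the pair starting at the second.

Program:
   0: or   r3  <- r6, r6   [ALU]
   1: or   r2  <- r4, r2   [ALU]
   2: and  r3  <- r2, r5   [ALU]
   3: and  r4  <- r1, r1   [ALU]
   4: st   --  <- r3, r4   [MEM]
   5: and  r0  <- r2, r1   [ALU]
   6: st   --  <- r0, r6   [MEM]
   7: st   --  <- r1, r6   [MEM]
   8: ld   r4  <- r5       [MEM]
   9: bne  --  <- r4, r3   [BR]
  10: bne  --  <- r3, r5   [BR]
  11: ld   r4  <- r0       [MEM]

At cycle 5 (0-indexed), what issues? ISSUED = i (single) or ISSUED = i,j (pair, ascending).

ISSUED = 8

t=0 i0&i1:or+or ; 2-wide
t=1 i2&i3:and+and ; 2-wide
t=2 i4&i5:st+and ; 2-wide
t=3 i6:st ; no-port MEM/MEM
t=4 i7:st ; no-port MEM/MEM
t=5 i8:ld ; RAW r4
t=6 i9:bne ; no-port BR/BR
t=7 i10&i11:bne+ld ; 2-wide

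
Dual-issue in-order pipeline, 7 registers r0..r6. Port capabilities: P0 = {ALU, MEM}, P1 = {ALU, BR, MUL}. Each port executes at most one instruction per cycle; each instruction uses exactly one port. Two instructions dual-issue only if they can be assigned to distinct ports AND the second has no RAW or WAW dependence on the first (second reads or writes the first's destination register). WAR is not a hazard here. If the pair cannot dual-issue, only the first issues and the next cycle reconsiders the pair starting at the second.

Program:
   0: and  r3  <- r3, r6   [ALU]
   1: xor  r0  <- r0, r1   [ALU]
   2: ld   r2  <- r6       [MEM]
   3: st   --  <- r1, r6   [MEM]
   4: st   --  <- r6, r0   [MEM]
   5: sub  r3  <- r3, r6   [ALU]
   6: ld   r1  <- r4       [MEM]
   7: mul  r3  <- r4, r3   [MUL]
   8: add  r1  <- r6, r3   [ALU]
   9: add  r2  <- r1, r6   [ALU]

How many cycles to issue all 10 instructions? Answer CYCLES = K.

c0: i0/i1 and;xor  pair
c1: i2 ld  no-port MEM/MEM
c2: i3 st  no-port MEM/MEM
c3: i4/i5 st;sub  pair
c4: i6/i7 ld;mul  pair
c5: i8 add  RAW r1
c6: i9 add  tail

CYCLES = 7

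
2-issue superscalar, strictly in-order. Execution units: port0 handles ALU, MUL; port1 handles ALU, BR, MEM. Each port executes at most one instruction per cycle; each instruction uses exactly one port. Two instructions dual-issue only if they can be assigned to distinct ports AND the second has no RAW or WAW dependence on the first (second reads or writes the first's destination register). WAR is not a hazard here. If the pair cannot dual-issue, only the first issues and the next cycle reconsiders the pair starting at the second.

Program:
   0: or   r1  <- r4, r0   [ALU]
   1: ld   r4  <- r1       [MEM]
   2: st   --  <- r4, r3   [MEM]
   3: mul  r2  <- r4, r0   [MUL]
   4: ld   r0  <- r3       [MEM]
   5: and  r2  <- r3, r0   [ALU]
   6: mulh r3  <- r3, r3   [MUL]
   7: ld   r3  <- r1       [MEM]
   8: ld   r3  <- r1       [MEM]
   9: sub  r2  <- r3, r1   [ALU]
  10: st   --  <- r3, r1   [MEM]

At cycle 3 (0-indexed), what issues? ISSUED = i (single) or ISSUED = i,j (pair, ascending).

ISSUED = 4

#0 head=0: or.ALU i0 RAW r1
#1 head=1: ld.MEM i1 no-port MEM/MEM
#2 head=2: st.MEM/mul.MUL i2+i3 dual
#3 head=4: ld.MEM i4 RAW r0
#4 head=5: and.ALU/mulh.MUL i5+i6 dual
#5 head=7: ld.MEM i7 no-port MEM/MEM
#6 head=8: ld.MEM i8 RAW r3
#7 head=9: sub.ALU/st.MEM i9+i10 dual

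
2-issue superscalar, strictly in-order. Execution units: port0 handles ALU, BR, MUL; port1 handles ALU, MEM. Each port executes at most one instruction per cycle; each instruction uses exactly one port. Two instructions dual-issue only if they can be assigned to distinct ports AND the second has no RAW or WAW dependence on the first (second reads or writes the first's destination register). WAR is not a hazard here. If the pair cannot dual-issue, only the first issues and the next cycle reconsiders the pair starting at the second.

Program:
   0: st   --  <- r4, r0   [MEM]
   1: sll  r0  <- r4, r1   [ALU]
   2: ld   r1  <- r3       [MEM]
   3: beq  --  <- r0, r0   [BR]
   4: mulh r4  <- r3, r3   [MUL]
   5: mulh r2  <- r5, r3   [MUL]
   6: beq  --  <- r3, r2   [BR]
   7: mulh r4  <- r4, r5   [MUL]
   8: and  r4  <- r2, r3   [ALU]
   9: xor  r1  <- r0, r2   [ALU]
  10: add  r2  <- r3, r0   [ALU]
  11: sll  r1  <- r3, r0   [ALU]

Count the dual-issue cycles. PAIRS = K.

[0] i0+i1  st.MEM/sll.ALU  -- 2-wide
[1] i2+i3  ld.MEM/beq.BR  -- 2-wide
[2] i4  mulh.MUL  -- no-port MUL/MUL
[3] i5  mulh.MUL  -- no-port MUL/BR
[4] i6  beq.BR  -- no-port BR/MUL
[5] i7  mulh.MUL  -- WAW r4
[6] i8+i9  and.ALU/xor.ALU  -- 2-wide
[7] i10+i11  add.ALU/sll.ALU  -- 2-wide

PAIRS = 4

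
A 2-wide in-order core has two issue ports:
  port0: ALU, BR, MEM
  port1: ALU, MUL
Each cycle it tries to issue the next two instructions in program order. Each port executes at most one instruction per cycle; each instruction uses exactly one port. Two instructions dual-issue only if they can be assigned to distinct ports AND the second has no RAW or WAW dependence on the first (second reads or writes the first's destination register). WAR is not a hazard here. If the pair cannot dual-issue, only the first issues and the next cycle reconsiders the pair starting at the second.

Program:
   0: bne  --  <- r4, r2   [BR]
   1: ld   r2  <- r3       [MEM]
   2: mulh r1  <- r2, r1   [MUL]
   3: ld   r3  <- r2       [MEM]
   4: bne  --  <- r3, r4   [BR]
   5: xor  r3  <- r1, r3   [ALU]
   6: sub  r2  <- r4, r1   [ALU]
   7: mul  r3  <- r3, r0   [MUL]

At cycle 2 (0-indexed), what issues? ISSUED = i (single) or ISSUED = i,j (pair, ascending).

ISSUED = 2,3

c0: i0 bne.BR  no-port BR/MEM
c1: i1 ld.MEM  RAW r2
c2: i2,i3 mulh.MUL/ld.MEM  pair
c3: i4,i5 bne.BR/xor.ALU  pair
c4: i6,i7 sub.ALU/mul.MUL  pair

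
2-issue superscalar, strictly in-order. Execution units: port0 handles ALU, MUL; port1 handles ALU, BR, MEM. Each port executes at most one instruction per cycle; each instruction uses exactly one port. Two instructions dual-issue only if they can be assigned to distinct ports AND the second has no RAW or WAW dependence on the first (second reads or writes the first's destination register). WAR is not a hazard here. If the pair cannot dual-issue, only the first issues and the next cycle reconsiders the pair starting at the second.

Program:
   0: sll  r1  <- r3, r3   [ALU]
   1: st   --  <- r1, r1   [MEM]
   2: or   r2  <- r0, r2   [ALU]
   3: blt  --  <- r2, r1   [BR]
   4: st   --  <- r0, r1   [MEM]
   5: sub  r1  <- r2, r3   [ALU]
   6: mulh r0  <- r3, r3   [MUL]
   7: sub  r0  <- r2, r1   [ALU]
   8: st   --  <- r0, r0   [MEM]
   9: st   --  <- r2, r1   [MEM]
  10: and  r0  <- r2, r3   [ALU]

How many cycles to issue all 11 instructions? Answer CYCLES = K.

CYCLES = 8

0. sll.ALU @i0  | RAW r1
1. st.MEM or.ALU @i1/i2  | dual
2. blt.BR @i3  | no-port BR/MEM
3. st.MEM sub.ALU @i4/i5  | dual
4. mulh.MUL @i6  | WAW r0
5. sub.ALU @i7  | RAW r0
6. st.MEM @i8  | no-port MEM/MEM
7. st.MEM and.ALU @i9/i10  | dual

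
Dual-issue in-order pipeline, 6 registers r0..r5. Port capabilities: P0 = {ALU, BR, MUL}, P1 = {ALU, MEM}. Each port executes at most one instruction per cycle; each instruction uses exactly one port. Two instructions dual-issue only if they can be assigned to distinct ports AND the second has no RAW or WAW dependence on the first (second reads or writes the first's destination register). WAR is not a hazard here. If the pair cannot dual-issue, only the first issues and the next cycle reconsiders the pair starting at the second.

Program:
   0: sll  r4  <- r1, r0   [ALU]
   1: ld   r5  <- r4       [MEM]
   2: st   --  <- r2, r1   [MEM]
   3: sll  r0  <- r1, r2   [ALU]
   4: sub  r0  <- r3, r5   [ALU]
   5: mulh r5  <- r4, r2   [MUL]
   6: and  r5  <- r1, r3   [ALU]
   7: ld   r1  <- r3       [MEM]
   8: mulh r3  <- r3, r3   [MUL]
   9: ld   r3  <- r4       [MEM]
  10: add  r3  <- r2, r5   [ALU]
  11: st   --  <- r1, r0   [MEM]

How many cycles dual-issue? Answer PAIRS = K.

t=0 i0:sll ; RAW r4
t=1 i1:ld ; no-port MEM/MEM
t=2 i2+i3:st sll ; 2-wide
t=3 i4+i5:sub mulh ; 2-wide
t=4 i6+i7:and ld ; 2-wide
t=5 i8:mulh ; WAW r3
t=6 i9:ld ; WAW r3
t=7 i10+i11:add st ; 2-wide

PAIRS = 4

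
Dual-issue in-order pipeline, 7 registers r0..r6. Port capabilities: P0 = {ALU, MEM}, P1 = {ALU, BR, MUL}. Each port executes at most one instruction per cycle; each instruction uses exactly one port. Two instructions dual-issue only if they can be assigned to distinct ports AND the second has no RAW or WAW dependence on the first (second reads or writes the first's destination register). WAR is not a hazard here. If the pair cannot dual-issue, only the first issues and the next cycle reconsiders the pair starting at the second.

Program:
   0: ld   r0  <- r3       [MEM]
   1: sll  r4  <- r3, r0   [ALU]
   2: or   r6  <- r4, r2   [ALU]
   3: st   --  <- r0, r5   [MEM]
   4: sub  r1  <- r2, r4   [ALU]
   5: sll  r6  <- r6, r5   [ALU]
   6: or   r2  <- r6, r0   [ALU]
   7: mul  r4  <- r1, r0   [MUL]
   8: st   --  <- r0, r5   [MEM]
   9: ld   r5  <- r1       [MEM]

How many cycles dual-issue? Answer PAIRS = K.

PAIRS = 3

[0] i0  ld.MEM  -- RAW r0
[1] i1  sll.ALU  -- RAW r4
[2] i2/i3  or.ALU;st.MEM  -- 2-wide
[3] i4/i5  sub.ALU;sll.ALU  -- 2-wide
[4] i6/i7  or.ALU;mul.MUL  -- 2-wide
[5] i8  st.MEM  -- no-port MEM/MEM
[6] i9  ld.MEM  -- tail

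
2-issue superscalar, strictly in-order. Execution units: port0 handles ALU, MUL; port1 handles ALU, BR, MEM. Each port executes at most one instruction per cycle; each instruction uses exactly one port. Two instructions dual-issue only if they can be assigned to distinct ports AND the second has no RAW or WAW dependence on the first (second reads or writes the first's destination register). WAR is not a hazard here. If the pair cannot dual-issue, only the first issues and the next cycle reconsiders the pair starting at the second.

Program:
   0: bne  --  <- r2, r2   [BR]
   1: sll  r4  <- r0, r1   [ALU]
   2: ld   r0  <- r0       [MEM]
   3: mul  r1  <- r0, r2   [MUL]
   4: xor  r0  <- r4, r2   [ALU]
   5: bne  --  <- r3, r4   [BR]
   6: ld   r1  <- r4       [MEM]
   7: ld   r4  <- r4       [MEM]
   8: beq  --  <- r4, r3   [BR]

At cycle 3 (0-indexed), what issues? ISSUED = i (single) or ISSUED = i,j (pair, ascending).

[0] i0+i1  bne.BR sll.ALU  -- 2-wide
[1] i2  ld.MEM  -- RAW r0
[2] i3+i4  mul.MUL xor.ALU  -- 2-wide
[3] i5  bne.BR  -- no-port BR/MEM
[4] i6  ld.MEM  -- no-port MEM/MEM
[5] i7  ld.MEM  -- no-port MEM/BR
[6] i8  beq.BR  -- tail

ISSUED = 5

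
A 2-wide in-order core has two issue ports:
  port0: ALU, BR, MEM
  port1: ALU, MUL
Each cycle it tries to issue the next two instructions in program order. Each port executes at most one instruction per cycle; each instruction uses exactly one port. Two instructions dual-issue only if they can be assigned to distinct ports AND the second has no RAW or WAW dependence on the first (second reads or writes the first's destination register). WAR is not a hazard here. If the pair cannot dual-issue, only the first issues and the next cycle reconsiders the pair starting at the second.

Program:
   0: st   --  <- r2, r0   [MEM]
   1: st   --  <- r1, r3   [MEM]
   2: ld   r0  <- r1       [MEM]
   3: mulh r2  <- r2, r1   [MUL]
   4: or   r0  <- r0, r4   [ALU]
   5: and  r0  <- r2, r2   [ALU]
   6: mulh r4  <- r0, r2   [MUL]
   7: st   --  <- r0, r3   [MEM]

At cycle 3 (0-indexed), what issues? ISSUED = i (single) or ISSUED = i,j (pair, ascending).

ISSUED = 4

[0] i0  st  -- no-port MEM/MEM
[1] i1  st  -- no-port MEM/MEM
[2] i2,i3  ld mulh  -- 2-wide
[3] i4  or  -- WAW r0
[4] i5  and  -- RAW r0
[5] i6,i7  mulh st  -- 2-wide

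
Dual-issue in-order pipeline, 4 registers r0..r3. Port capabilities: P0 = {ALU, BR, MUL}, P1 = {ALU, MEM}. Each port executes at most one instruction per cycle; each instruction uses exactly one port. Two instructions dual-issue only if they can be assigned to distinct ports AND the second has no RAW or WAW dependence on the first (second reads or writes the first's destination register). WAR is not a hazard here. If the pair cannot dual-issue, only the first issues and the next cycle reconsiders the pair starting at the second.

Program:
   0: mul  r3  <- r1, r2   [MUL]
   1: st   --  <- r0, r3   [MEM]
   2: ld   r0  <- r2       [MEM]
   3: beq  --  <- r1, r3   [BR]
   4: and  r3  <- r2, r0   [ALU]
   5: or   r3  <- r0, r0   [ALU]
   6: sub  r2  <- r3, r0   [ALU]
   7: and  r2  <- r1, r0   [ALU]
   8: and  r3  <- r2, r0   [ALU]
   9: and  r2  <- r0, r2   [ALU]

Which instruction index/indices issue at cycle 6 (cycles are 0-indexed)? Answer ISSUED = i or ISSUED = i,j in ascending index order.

ISSUED = 7

t=0 i0:mul ; RAW r3
t=1 i1:st ; no-port MEM/MEM
t=2 i2&i3:ld beq ; dual
t=3 i4:and ; WAW r3
t=4 i5:or ; RAW r3
t=5 i6:sub ; WAW r2
t=6 i7:and ; RAW r2
t=7 i8&i9:and and ; dual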